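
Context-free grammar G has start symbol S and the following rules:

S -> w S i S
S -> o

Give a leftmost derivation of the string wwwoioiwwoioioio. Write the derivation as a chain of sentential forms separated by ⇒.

S ⇒ wSiS   [S -> w S i S]
wSiS ⇒ wwSiSiS   [S -> w S i S]
wwSiSiS ⇒ wwwSiSiSiS   [S -> w S i S]
wwwSiSiSiS ⇒ wwwoiSiSiS   [S -> o]
wwwoiSiSiS ⇒ wwwoioiSiS   [S -> o]
wwwoioiSiS ⇒ wwwoioiwSiSiS   [S -> w S i S]
wwwoioiwSiSiS ⇒ wwwoioiwwSiSiSiS   [S -> w S i S]
wwwoioiwwSiSiSiS ⇒ wwwoioiwwoiSiSiS   [S -> o]
wwwoioiwwoiSiSiS ⇒ wwwoioiwwoioiSiS   [S -> o]
wwwoioiwwoioiSiS ⇒ wwwoioiwwoioioiS   [S -> o]
wwwoioiwwoioioiS ⇒ wwwoioiwwoioioio   [S -> o]

S ⇒ wSiS ⇒ wwSiSiS ⇒ wwwSiSiSiS ⇒ wwwoiSiSiS ⇒ wwwoioiSiS ⇒ wwwoioiwSiSiS ⇒ wwwoioiwwSiSiSiS ⇒ wwwoioiwwoiSiSiS ⇒ wwwoioiwwoioiSiS ⇒ wwwoioiwwoioioiS ⇒ wwwoioiwwoioioio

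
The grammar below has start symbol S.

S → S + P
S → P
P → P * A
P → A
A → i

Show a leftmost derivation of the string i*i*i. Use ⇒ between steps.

S ⇒ P   [S → P]
P ⇒ P*A   [P → P * A]
P*A ⇒ P*A*A   [P → P * A]
P*A*A ⇒ A*A*A   [P → A]
A*A*A ⇒ i*A*A   [A → i]
i*A*A ⇒ i*i*A   [A → i]
i*i*A ⇒ i*i*i   [A → i]

S ⇒ P ⇒ P*A ⇒ P*A*A ⇒ A*A*A ⇒ i*A*A ⇒ i*i*A ⇒ i*i*i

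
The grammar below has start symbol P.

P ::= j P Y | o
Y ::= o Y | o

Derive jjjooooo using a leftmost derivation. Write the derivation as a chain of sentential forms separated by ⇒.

P ⇒ jPY ⇒ jjPYY ⇒ jjjPYYY ⇒ jjjoYYY ⇒ jjjooYYY ⇒ jjjoooYY ⇒ jjjooooY ⇒ jjjooooo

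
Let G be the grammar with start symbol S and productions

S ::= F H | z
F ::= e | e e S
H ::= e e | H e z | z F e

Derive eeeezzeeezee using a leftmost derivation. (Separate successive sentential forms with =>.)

S => FH => eeSH => eeFHH => eeeeSHH => eeeezHH => eeeezHezH => eeeezzFeezH => eeeezzeeezH => eeeezzeeezee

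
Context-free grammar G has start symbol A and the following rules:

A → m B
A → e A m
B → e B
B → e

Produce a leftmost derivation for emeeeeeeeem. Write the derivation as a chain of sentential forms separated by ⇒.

A ⇒ eAm ⇒ emBm ⇒ emeBm ⇒ emeeBm ⇒ emeeeBm ⇒ emeeeeBm ⇒ emeeeeeBm ⇒ emeeeeeeBm ⇒ emeeeeeeeBm ⇒ emeeeeeeeem

A ⇒ eAm   [A → e A m]
eAm ⇒ emBm   [A → m B]
emBm ⇒ emeBm   [B → e B]
emeBm ⇒ emeeBm   [B → e B]
emeeBm ⇒ emeeeBm   [B → e B]
emeeeBm ⇒ emeeeeBm   [B → e B]
emeeeeBm ⇒ emeeeeeBm   [B → e B]
emeeeeeBm ⇒ emeeeeeeBm   [B → e B]
emeeeeeeBm ⇒ emeeeeeeeBm   [B → e B]
emeeeeeeeBm ⇒ emeeeeeeeem   [B → e]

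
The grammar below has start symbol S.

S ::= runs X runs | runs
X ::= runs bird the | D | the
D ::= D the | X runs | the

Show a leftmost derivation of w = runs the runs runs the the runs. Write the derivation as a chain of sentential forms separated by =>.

S => runs X runs   [S ::= runs X runs]
runs X runs => runs D runs   [X ::= D]
runs D runs => runs D the runs   [D ::= D the]
runs D the runs => runs D the the runs   [D ::= D the]
runs D the the runs => runs X runs the the runs   [D ::= X runs]
runs X runs the the runs => runs D runs the the runs   [X ::= D]
runs D runs the the runs => runs X runs runs the the runs   [D ::= X runs]
runs X runs runs the the runs => runs D runs runs the the runs   [X ::= D]
runs D runs runs the the runs => runs the runs runs the the runs   [D ::= the]

S => runs X runs => runs D runs => runs D the runs => runs D the the runs => runs X runs the the runs => runs D runs the the runs => runs X runs runs the the runs => runs D runs runs the the runs => runs the runs runs the the runs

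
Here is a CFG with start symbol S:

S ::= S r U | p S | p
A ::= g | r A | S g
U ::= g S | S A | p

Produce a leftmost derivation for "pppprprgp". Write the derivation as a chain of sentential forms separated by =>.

S=>SrU=>SrUrU=>pSrUrU=>ppSrUrU=>pppSrUrU=>pppprUrU=>pppprprU=>pppprprgS=>pppprprgp

S => SrU   [S ::= S r U]
SrU => SrUrU   [S ::= S r U]
SrUrU => pSrUrU   [S ::= p S]
pSrUrU => ppSrUrU   [S ::= p S]
ppSrUrU => pppSrUrU   [S ::= p S]
pppSrUrU => pppprUrU   [S ::= p]
pppprUrU => pppprprU   [U ::= p]
pppprprU => pppprprgS   [U ::= g S]
pppprprgS => pppprprgp   [S ::= p]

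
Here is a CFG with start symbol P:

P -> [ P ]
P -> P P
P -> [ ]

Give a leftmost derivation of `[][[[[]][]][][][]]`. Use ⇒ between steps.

P ⇒ PP   [P -> P P]
PP ⇒ []P   [P -> [ ]]
[]P ⇒ [][P]   [P -> [ P ]]
[][P] ⇒ [][PP]   [P -> P P]
[][PP] ⇒ [][PPP]   [P -> P P]
[][PPP] ⇒ [][PPPP]   [P -> P P]
[][PPPP] ⇒ [][[P]PPP]   [P -> [ P ]]
[][[P]PPP] ⇒ [][[PP]PPP]   [P -> P P]
[][[PP]PPP] ⇒ [][[[P]P]PPP]   [P -> [ P ]]
[][[[P]P]PPP] ⇒ [][[[[]]P]PPP]   [P -> [ ]]
[][[[[]]P]PPP] ⇒ [][[[[]][]]PPP]   [P -> [ ]]
[][[[[]][]]PPP] ⇒ [][[[[]][]][]PP]   [P -> [ ]]
[][[[[]][]][]PP] ⇒ [][[[[]][]][][]P]   [P -> [ ]]
[][[[[]][]][][]P] ⇒ [][[[[]][]][][][]]   [P -> [ ]]

P ⇒ PP ⇒ []P ⇒ [][P] ⇒ [][PP] ⇒ [][PPP] ⇒ [][PPPP] ⇒ [][[P]PPP] ⇒ [][[PP]PPP] ⇒ [][[[P]P]PPP] ⇒ [][[[[]]P]PPP] ⇒ [][[[[]][]]PPP] ⇒ [][[[[]][]][]PP] ⇒ [][[[[]][]][][]P] ⇒ [][[[[]][]][][][]]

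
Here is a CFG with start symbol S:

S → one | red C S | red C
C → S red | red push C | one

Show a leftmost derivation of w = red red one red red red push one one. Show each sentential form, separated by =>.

S => red C S => red S red S => red red C red S => red red one red S => red red one red red C S => red red one red red red push C S => red red one red red red push one S => red red one red red red push one one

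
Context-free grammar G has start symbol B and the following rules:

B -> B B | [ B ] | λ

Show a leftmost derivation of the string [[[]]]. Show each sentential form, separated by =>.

B => BB   [B -> B B]
BB => BBB   [B -> B B]
BBB => [B]BB   [B -> [ B ]]
[B]BB => [BB]BB   [B -> B B]
[BB]BB => [[B]B]BB   [B -> [ B ]]
[[B]B]BB => [[[B]]B]BB   [B -> [ B ]]
[[[B]]B]BB => [[[]]B]BB   [B -> λ]
[[[]]B]BB => [[[]]]BB   [B -> λ]
[[[]]]BB => [[[]]]B   [B -> λ]
[[[]]]B => [[[]]]   [B -> λ]

B => BB => BBB => [B]BB => [BB]BB => [[B]B]BB => [[[B]]B]BB => [[[]]B]BB => [[[]]]BB => [[[]]]B => [[[]]]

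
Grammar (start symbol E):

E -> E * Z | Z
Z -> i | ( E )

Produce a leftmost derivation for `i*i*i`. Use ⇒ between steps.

E ⇒ E*Z ⇒ E*Z*Z ⇒ Z*Z*Z ⇒ i*Z*Z ⇒ i*i*Z ⇒ i*i*i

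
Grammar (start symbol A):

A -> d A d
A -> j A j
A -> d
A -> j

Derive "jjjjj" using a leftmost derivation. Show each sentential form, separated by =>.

A => jAj => jjAjj => jjjjj

A => jAj   [A -> j A j]
jAj => jjAjj   [A -> j A j]
jjAjj => jjjjj   [A -> j]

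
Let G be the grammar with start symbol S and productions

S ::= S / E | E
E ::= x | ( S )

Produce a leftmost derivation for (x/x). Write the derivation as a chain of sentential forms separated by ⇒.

S ⇒ E ⇒ (S) ⇒ (S/E) ⇒ (E/E) ⇒ (x/E) ⇒ (x/x)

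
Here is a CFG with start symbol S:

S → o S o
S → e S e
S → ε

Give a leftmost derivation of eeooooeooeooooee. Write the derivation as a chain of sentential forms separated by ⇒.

S ⇒ eSe   [S → e S e]
eSe ⇒ eeSee   [S → e S e]
eeSee ⇒ eeoSoee   [S → o S o]
eeoSoee ⇒ eeooSooee   [S → o S o]
eeooSooee ⇒ eeoooSoooee   [S → o S o]
eeoooSoooee ⇒ eeooooSooooee   [S → o S o]
eeooooSooooee ⇒ eeooooeSeooooee   [S → e S e]
eeooooeSeooooee ⇒ eeooooeoSoeooooee   [S → o S o]
eeooooeoSoeooooee ⇒ eeooooeooeooooee   [S → ε]

S⇒eSe⇒eeSee⇒eeoSoee⇒eeooSooee⇒eeoooSoooee⇒eeooooSooooee⇒eeooooeSeooooee⇒eeooooeoSoeooooee⇒eeooooeooeooooee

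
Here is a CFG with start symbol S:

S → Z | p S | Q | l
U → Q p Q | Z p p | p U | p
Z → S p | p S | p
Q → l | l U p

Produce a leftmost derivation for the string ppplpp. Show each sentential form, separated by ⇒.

S ⇒ Z ⇒ pS ⇒ pZ ⇒ pSp ⇒ pZp ⇒ ppSp ⇒ ppZp ⇒ ppSpp ⇒ pppSpp ⇒ ppplpp

S ⇒ Z   [S → Z]
Z ⇒ pS   [Z → p S]
pS ⇒ pZ   [S → Z]
pZ ⇒ pSp   [Z → S p]
pSp ⇒ pZp   [S → Z]
pZp ⇒ ppSp   [Z → p S]
ppSp ⇒ ppZp   [S → Z]
ppZp ⇒ ppSpp   [Z → S p]
ppSpp ⇒ pppSpp   [S → p S]
pppSpp ⇒ ppplpp   [S → l]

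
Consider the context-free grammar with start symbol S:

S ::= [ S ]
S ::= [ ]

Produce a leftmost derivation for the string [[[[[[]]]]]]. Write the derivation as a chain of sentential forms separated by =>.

S => [S] => [[S]] => [[[S]]] => [[[[S]]]] => [[[[[S]]]]] => [[[[[[]]]]]]

S => [S]   [S ::= [ S ]]
[S] => [[S]]   [S ::= [ S ]]
[[S]] => [[[S]]]   [S ::= [ S ]]
[[[S]]] => [[[[S]]]]   [S ::= [ S ]]
[[[[S]]]] => [[[[[S]]]]]   [S ::= [ S ]]
[[[[[S]]]]] => [[[[[[]]]]]]   [S ::= [ ]]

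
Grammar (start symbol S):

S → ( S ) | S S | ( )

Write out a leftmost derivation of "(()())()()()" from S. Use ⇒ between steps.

S ⇒ SS   [S → S S]
SS ⇒ SSS   [S → S S]
SSS ⇒ SSSS   [S → S S]
SSSS ⇒ (S)SSS   [S → ( S )]
(S)SSS ⇒ (SS)SSS   [S → S S]
(SS)SSS ⇒ (()S)SSS   [S → ( )]
(()S)SSS ⇒ (()())SSS   [S → ( )]
(()())SSS ⇒ (()())()SS   [S → ( )]
(()())()SS ⇒ (()())()()S   [S → ( )]
(()())()()S ⇒ (()())()()()   [S → ( )]

S⇒SS⇒SSS⇒SSSS⇒(S)SSS⇒(SS)SSS⇒(()S)SSS⇒(()())SSS⇒(()())()SS⇒(()())()()S⇒(()())()()()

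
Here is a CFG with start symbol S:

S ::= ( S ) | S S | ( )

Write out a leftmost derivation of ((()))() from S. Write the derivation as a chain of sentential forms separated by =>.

S => SS => (S)S => ((S))S => ((()))S => ((()))()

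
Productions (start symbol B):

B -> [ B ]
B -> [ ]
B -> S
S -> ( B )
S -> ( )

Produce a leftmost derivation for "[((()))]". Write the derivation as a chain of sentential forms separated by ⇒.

B ⇒ [B] ⇒ [S] ⇒ [(B)] ⇒ [(S)] ⇒ [((B))] ⇒ [((S))] ⇒ [((()))]

B ⇒ [B]   [B -> [ B ]]
[B] ⇒ [S]   [B -> S]
[S] ⇒ [(B)]   [S -> ( B )]
[(B)] ⇒ [(S)]   [B -> S]
[(S)] ⇒ [((B))]   [S -> ( B )]
[((B))] ⇒ [((S))]   [B -> S]
[((S))] ⇒ [((()))]   [S -> ( )]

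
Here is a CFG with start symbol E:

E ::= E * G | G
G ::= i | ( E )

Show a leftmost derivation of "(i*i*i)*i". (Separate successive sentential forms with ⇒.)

E ⇒ E*G ⇒ G*G ⇒ (E)*G ⇒ (E*G)*G ⇒ (E*G*G)*G ⇒ (G*G*G)*G ⇒ (i*G*G)*G ⇒ (i*i*G)*G ⇒ (i*i*i)*G ⇒ (i*i*i)*i

E ⇒ E*G   [E ::= E * G]
E*G ⇒ G*G   [E ::= G]
G*G ⇒ (E)*G   [G ::= ( E )]
(E)*G ⇒ (E*G)*G   [E ::= E * G]
(E*G)*G ⇒ (E*G*G)*G   [E ::= E * G]
(E*G*G)*G ⇒ (G*G*G)*G   [E ::= G]
(G*G*G)*G ⇒ (i*G*G)*G   [G ::= i]
(i*G*G)*G ⇒ (i*i*G)*G   [G ::= i]
(i*i*G)*G ⇒ (i*i*i)*G   [G ::= i]
(i*i*i)*G ⇒ (i*i*i)*i   [G ::= i]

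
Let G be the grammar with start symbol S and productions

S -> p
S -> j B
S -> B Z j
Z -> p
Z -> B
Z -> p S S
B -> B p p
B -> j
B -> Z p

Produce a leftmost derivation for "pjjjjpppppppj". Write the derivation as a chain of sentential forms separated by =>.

S => BZj => ZpZj => BpZj => BpppZj => BpppppZj => ZppppppZj => pSSppppppZj => pjBSppppppZj => pjjSppppppZj => pjjjBppppppZj => pjjjjppppppZj => pjjjjpppppppj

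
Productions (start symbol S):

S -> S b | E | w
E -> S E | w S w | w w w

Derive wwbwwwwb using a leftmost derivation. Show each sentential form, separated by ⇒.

S ⇒ Sb   [S -> S b]
Sb ⇒ Eb   [S -> E]
Eb ⇒ wSwb   [E -> w S w]
wSwb ⇒ wEwb   [S -> E]
wEwb ⇒ wSEwb   [E -> S E]
wSEwb ⇒ wSbEwb   [S -> S b]
wSbEwb ⇒ wwbEwb   [S -> w]
wwbEwb ⇒ wwbwwwwb   [E -> w w w]

S⇒Sb⇒Eb⇒wSwb⇒wEwb⇒wSEwb⇒wSbEwb⇒wwbEwb⇒wwbwwwwb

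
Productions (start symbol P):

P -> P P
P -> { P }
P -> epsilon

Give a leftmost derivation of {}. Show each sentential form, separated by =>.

P => PP => PPP => {P}PP => {}PP => {}P => {}

P => PP   [P -> P P]
PP => PPP   [P -> P P]
PPP => {P}PP   [P -> { P }]
{P}PP => {}PP   [P -> epsilon]
{}PP => {}P   [P -> epsilon]
{}P => {}   [P -> epsilon]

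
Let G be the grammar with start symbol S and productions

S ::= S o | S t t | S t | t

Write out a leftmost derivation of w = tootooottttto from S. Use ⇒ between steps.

S ⇒ So ⇒ Sto ⇒ Sttto ⇒ Sttttto ⇒ Sottttto ⇒ Soottttto ⇒ Sooottttto ⇒ Stooottttto ⇒ Sotooottttto ⇒ Sootooottttto ⇒ tootooottttto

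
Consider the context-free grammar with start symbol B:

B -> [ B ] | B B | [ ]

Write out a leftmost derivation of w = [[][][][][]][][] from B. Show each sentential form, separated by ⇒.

B ⇒ BB ⇒ BBB ⇒ [B]BB ⇒ [BB]BB ⇒ [BBB]BB ⇒ [BBBB]BB ⇒ [BBBBB]BB ⇒ [[]BBBB]BB ⇒ [[][]BBB]BB ⇒ [[][][]BB]BB ⇒ [[][][][]B]BB ⇒ [[][][][][]]BB ⇒ [[][][][][]][]B ⇒ [[][][][][]][][]

B ⇒ BB   [B -> B B]
BB ⇒ BBB   [B -> B B]
BBB ⇒ [B]BB   [B -> [ B ]]
[B]BB ⇒ [BB]BB   [B -> B B]
[BB]BB ⇒ [BBB]BB   [B -> B B]
[BBB]BB ⇒ [BBBB]BB   [B -> B B]
[BBBB]BB ⇒ [BBBBB]BB   [B -> B B]
[BBBBB]BB ⇒ [[]BBBB]BB   [B -> [ ]]
[[]BBBB]BB ⇒ [[][]BBB]BB   [B -> [ ]]
[[][]BBB]BB ⇒ [[][][]BB]BB   [B -> [ ]]
[[][][]BB]BB ⇒ [[][][][]B]BB   [B -> [ ]]
[[][][][]B]BB ⇒ [[][][][][]]BB   [B -> [ ]]
[[][][][][]]BB ⇒ [[][][][][]][]B   [B -> [ ]]
[[][][][][]][]B ⇒ [[][][][][]][][]   [B -> [ ]]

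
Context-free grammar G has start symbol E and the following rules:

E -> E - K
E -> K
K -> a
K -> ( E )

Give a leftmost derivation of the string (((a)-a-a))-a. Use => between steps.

E => E-K   [E -> E - K]
E-K => K-K   [E -> K]
K-K => (E)-K   [K -> ( E )]
(E)-K => (K)-K   [E -> K]
(K)-K => ((E))-K   [K -> ( E )]
((E))-K => ((E-K))-K   [E -> E - K]
((E-K))-K => ((E-K-K))-K   [E -> E - K]
((E-K-K))-K => ((K-K-K))-K   [E -> K]
((K-K-K))-K => (((E)-K-K))-K   [K -> ( E )]
(((E)-K-K))-K => (((K)-K-K))-K   [E -> K]
(((K)-K-K))-K => (((a)-K-K))-K   [K -> a]
(((a)-K-K))-K => (((a)-a-K))-K   [K -> a]
(((a)-a-K))-K => (((a)-a-a))-K   [K -> a]
(((a)-a-a))-K => (((a)-a-a))-a   [K -> a]

E=>E-K=>K-K=>(E)-K=>(K)-K=>((E))-K=>((E-K))-K=>((E-K-K))-K=>((K-K-K))-K=>(((E)-K-K))-K=>(((K)-K-K))-K=>(((a)-K-K))-K=>(((a)-a-K))-K=>(((a)-a-a))-K=>(((a)-a-a))-a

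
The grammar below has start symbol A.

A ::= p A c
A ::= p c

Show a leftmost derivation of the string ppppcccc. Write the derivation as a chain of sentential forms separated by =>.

A=>pAc=>ppAcc=>pppAccc=>ppppcccc

A => pAc   [A ::= p A c]
pAc => ppAcc   [A ::= p A c]
ppAcc => pppAccc   [A ::= p A c]
pppAccc => ppppcccc   [A ::= p c]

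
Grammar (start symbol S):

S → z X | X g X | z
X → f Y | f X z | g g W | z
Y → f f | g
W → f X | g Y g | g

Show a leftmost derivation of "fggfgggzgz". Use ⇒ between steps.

S⇒XgX⇒fXzgX⇒fggWzgX⇒fggfXzgX⇒fggfggWzgX⇒fggfgggzgX⇒fggfgggzgz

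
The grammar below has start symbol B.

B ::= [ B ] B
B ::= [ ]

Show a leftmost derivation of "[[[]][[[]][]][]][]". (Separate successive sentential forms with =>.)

B => [B]B   [B ::= [ B ] B]
[B]B => [[B]B]B   [B ::= [ B ] B]
[[B]B]B => [[[]]B]B   [B ::= [ ]]
[[[]]B]B => [[[]][B]B]B   [B ::= [ B ] B]
[[[]][B]B]B => [[[]][[B]B]B]B   [B ::= [ B ] B]
[[[]][[B]B]B]B => [[[]][[[]]B]B]B   [B ::= [ ]]
[[[]][[[]]B]B]B => [[[]][[[]][]]B]B   [B ::= [ ]]
[[[]][[[]][]]B]B => [[[]][[[]][]][]]B   [B ::= [ ]]
[[[]][[[]][]][]]B => [[[]][[[]][]][]][]   [B ::= [ ]]

B=>[B]B=>[[B]B]B=>[[[]]B]B=>[[[]][B]B]B=>[[[]][[B]B]B]B=>[[[]][[[]]B]B]B=>[[[]][[[]][]]B]B=>[[[]][[[]][]][]]B=>[[[]][[[]][]][]][]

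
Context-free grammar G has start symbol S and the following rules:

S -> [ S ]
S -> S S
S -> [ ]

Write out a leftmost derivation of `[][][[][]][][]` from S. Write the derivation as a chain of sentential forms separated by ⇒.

S ⇒ SS ⇒ SSS ⇒ []SS ⇒ [][]S ⇒ [][]SS ⇒ [][]SSS ⇒ [][][S]SS ⇒ [][][SS]SS ⇒ [][][[]S]SS ⇒ [][][[][]]SS ⇒ [][][[][]][]S ⇒ [][][[][]][][]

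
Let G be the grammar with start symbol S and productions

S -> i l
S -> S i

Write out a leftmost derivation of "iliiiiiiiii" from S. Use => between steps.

S => Si   [S -> S i]
Si => Sii   [S -> S i]
Sii => Siii   [S -> S i]
Siii => Siiii   [S -> S i]
Siiii => Siiiii   [S -> S i]
Siiiii => Siiiiii   [S -> S i]
Siiiiii => Siiiiiii   [S -> S i]
Siiiiiii => Siiiiiiii   [S -> S i]
Siiiiiiii => Siiiiiiiii   [S -> S i]
Siiiiiiiii => iliiiiiiiii   [S -> i l]

S => Si => Sii => Siii => Siiii => Siiiii => Siiiiii => Siiiiiii => Siiiiiiii => Siiiiiiiii => iliiiiiiiii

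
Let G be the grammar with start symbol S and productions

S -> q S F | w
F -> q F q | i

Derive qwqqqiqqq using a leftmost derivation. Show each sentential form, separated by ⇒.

S ⇒ qSF   [S -> q S F]
qSF ⇒ qwF   [S -> w]
qwF ⇒ qwqFq   [F -> q F q]
qwqFq ⇒ qwqqFqq   [F -> q F q]
qwqqFqq ⇒ qwqqqFqqq   [F -> q F q]
qwqqqFqqq ⇒ qwqqqiqqq   [F -> i]

S⇒qSF⇒qwF⇒qwqFq⇒qwqqFqq⇒qwqqqFqqq⇒qwqqqiqqq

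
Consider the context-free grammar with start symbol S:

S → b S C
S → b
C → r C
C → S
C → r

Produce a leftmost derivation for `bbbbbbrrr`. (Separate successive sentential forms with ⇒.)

S⇒bSC⇒bbSCC⇒bbbSCCC⇒bbbbSCCCC⇒bbbbbCCCC⇒bbbbbSCCC⇒bbbbbbCCC⇒bbbbbbrCC⇒bbbbbbrrC⇒bbbbbbrrr

S ⇒ bSC   [S → b S C]
bSC ⇒ bbSCC   [S → b S C]
bbSCC ⇒ bbbSCCC   [S → b S C]
bbbSCCC ⇒ bbbbSCCCC   [S → b S C]
bbbbSCCCC ⇒ bbbbbCCCC   [S → b]
bbbbbCCCC ⇒ bbbbbSCCC   [C → S]
bbbbbSCCC ⇒ bbbbbbCCC   [S → b]
bbbbbbCCC ⇒ bbbbbbrCC   [C → r]
bbbbbbrCC ⇒ bbbbbbrrC   [C → r]
bbbbbbrrC ⇒ bbbbbbrrr   [C → r]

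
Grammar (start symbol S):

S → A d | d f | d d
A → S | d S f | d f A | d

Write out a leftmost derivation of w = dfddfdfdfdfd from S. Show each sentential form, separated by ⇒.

S ⇒ Ad   [S → A d]
Ad ⇒ dfAd   [A → d f A]
dfAd ⇒ dfdSfd   [A → d S f]
dfdSfd ⇒ dfdAdfd   [S → A d]
dfdAdfd ⇒ dfddfAdfd   [A → d f A]
dfddfAdfd ⇒ dfddfdfAdfd   [A → d f A]
dfddfdfAdfd ⇒ dfddfdfSdfd   [A → S]
dfddfdfSdfd ⇒ dfddfdfdfdfd   [S → d f]

S⇒Ad⇒dfAd⇒dfdSfd⇒dfdAdfd⇒dfddfAdfd⇒dfddfdfAdfd⇒dfddfdfSdfd⇒dfddfdfdfdfd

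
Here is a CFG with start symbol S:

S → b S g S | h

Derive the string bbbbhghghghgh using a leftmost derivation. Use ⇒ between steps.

S ⇒ bSgS ⇒ bbSgSgS ⇒ bbbSgSgSgS ⇒ bbbbSgSgSgSgS ⇒ bbbbhgSgSgSgS ⇒ bbbbhghgSgSgS ⇒ bbbbhghghgSgS ⇒ bbbbhghghghgS ⇒ bbbbhghghghgh

S ⇒ bSgS   [S → b S g S]
bSgS ⇒ bbSgSgS   [S → b S g S]
bbSgSgS ⇒ bbbSgSgSgS   [S → b S g S]
bbbSgSgSgS ⇒ bbbbSgSgSgSgS   [S → b S g S]
bbbbSgSgSgSgS ⇒ bbbbhgSgSgSgS   [S → h]
bbbbhgSgSgSgS ⇒ bbbbhghgSgSgS   [S → h]
bbbbhghgSgSgS ⇒ bbbbhghghgSgS   [S → h]
bbbbhghghgSgS ⇒ bbbbhghghghgS   [S → h]
bbbbhghghghgS ⇒ bbbbhghghghgh   [S → h]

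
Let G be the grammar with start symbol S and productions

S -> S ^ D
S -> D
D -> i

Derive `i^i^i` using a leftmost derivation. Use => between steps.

S=>S^D=>S^D^D=>D^D^D=>i^D^D=>i^i^D=>i^i^i

S => S^D   [S -> S ^ D]
S^D => S^D^D   [S -> S ^ D]
S^D^D => D^D^D   [S -> D]
D^D^D => i^D^D   [D -> i]
i^D^D => i^i^D   [D -> i]
i^i^D => i^i^i   [D -> i]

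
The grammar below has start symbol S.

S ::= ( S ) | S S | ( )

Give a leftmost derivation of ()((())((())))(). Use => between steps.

S => SS => ()S => ()SS => ()(S)S => ()(SS)S => ()((S)S)S => ()((())S)S => ()((())(S))S => ()((())((S)))S => ()((())((())))S => ()((())((())))()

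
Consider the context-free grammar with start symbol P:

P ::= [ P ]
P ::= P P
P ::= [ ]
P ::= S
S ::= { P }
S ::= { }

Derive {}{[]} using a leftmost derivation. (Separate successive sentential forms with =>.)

P => PP   [P ::= P P]
PP => SP   [P ::= S]
SP => {}P   [S ::= { }]
{}P => {}S   [P ::= S]
{}S => {}{P}   [S ::= { P }]
{}{P} => {}{[]}   [P ::= [ ]]

P => PP => SP => {}P => {}S => {}{P} => {}{[]}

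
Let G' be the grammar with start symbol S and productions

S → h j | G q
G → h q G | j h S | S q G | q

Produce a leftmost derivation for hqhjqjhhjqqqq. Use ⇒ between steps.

S ⇒ Gq ⇒ hqGq ⇒ hqSqGq ⇒ hqGqqGq ⇒ hqSqGqqGq ⇒ hqhjqGqqGq ⇒ hqhjqjhSqqGq ⇒ hqhjqjhhjqqGq ⇒ hqhjqjhhjqqqq

S ⇒ Gq   [S → G q]
Gq ⇒ hqGq   [G → h q G]
hqGq ⇒ hqSqGq   [G → S q G]
hqSqGq ⇒ hqGqqGq   [S → G q]
hqGqqGq ⇒ hqSqGqqGq   [G → S q G]
hqSqGqqGq ⇒ hqhjqGqqGq   [S → h j]
hqhjqGqqGq ⇒ hqhjqjhSqqGq   [G → j h S]
hqhjqjhSqqGq ⇒ hqhjqjhhjqqGq   [S → h j]
hqhjqjhhjqqGq ⇒ hqhjqjhhjqqqq   [G → q]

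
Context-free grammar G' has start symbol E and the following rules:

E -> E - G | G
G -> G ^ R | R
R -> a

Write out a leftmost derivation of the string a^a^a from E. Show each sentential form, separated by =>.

E => G => G^R => G^R^R => R^R^R => a^R^R => a^a^R => a^a^a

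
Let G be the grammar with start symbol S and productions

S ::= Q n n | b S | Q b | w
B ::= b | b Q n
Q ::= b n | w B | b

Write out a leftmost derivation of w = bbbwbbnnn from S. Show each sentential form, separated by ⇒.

S ⇒ bS   [S ::= b S]
bS ⇒ bbS   [S ::= b S]
bbS ⇒ bbbS   [S ::= b S]
bbbS ⇒ bbbQnn   [S ::= Q n n]
bbbQnn ⇒ bbbwBnn   [Q ::= w B]
bbbwBnn ⇒ bbbwbQnnn   [B ::= b Q n]
bbbwbQnnn ⇒ bbbwbbnnn   [Q ::= b]

S ⇒ bS ⇒ bbS ⇒ bbbS ⇒ bbbQnn ⇒ bbbwBnn ⇒ bbbwbQnnn ⇒ bbbwbbnnn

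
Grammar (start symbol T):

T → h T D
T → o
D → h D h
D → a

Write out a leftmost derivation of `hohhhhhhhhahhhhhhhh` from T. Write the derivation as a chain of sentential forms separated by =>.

T => hTD => hoD => hohDh => hohhDhh => hohhhDhhh => hohhhhDhhhh => hohhhhhDhhhhh => hohhhhhhDhhhhhh => hohhhhhhhDhhhhhhh => hohhhhhhhhDhhhhhhhh => hohhhhhhhhahhhhhhhh

T => hTD   [T → h T D]
hTD => hoD   [T → o]
hoD => hohDh   [D → h D h]
hohDh => hohhDhh   [D → h D h]
hohhDhh => hohhhDhhh   [D → h D h]
hohhhDhhh => hohhhhDhhhh   [D → h D h]
hohhhhDhhhh => hohhhhhDhhhhh   [D → h D h]
hohhhhhDhhhhh => hohhhhhhDhhhhhh   [D → h D h]
hohhhhhhDhhhhhh => hohhhhhhhDhhhhhhh   [D → h D h]
hohhhhhhhDhhhhhhh => hohhhhhhhhDhhhhhhhh   [D → h D h]
hohhhhhhhhDhhhhhhhh => hohhhhhhhhahhhhhhhh   [D → a]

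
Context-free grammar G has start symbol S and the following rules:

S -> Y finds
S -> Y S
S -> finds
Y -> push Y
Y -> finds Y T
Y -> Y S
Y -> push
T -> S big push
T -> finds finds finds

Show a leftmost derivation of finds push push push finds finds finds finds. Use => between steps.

S => Y finds => finds Y T finds => finds push Y T finds => finds push push Y T finds => finds push push push T finds => finds push push push finds finds finds finds

S => Y finds   [S -> Y finds]
Y finds => finds Y T finds   [Y -> finds Y T]
finds Y T finds => finds push Y T finds   [Y -> push Y]
finds push Y T finds => finds push push Y T finds   [Y -> push Y]
finds push push Y T finds => finds push push push T finds   [Y -> push]
finds push push push T finds => finds push push push finds finds finds finds   [T -> finds finds finds]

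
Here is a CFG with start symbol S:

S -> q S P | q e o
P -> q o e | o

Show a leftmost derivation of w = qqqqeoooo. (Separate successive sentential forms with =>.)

S=>qSP=>qqSPP=>qqqSPPP=>qqqqeoPPP=>qqqqeooPP=>qqqqeoooP=>qqqqeoooo

S => qSP   [S -> q S P]
qSP => qqSPP   [S -> q S P]
qqSPP => qqqSPPP   [S -> q S P]
qqqSPPP => qqqqeoPPP   [S -> q e o]
qqqqeoPPP => qqqqeooPP   [P -> o]
qqqqeooPP => qqqqeoooP   [P -> o]
qqqqeoooP => qqqqeoooo   [P -> o]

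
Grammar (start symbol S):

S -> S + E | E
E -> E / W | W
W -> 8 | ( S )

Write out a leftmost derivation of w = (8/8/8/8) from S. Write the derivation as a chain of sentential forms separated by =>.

S => E => W => (S) => (E) => (E/W) => (E/W/W) => (E/W/W/W) => (W/W/W/W) => (8/W/W/W) => (8/8/W/W) => (8/8/8/W) => (8/8/8/8)

S => E   [S -> E]
E => W   [E -> W]
W => (S)   [W -> ( S )]
(S) => (E)   [S -> E]
(E) => (E/W)   [E -> E / W]
(E/W) => (E/W/W)   [E -> E / W]
(E/W/W) => (E/W/W/W)   [E -> E / W]
(E/W/W/W) => (W/W/W/W)   [E -> W]
(W/W/W/W) => (8/W/W/W)   [W -> 8]
(8/W/W/W) => (8/8/W/W)   [W -> 8]
(8/8/W/W) => (8/8/8/W)   [W -> 8]
(8/8/8/W) => (8/8/8/8)   [W -> 8]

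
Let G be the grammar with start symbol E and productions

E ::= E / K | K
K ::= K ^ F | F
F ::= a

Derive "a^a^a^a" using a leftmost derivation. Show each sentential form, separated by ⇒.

E⇒K⇒K^F⇒K^F^F⇒K^F^F^F⇒F^F^F^F⇒a^F^F^F⇒a^a^F^F⇒a^a^a^F⇒a^a^a^a

E ⇒ K   [E ::= K]
K ⇒ K^F   [K ::= K ^ F]
K^F ⇒ K^F^F   [K ::= K ^ F]
K^F^F ⇒ K^F^F^F   [K ::= K ^ F]
K^F^F^F ⇒ F^F^F^F   [K ::= F]
F^F^F^F ⇒ a^F^F^F   [F ::= a]
a^F^F^F ⇒ a^a^F^F   [F ::= a]
a^a^F^F ⇒ a^a^a^F   [F ::= a]
a^a^a^F ⇒ a^a^a^a   [F ::= a]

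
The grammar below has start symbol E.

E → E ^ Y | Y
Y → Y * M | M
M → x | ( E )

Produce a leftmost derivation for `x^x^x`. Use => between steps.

E => E^Y   [E → E ^ Y]
E^Y => E^Y^Y   [E → E ^ Y]
E^Y^Y => Y^Y^Y   [E → Y]
Y^Y^Y => M^Y^Y   [Y → M]
M^Y^Y => x^Y^Y   [M → x]
x^Y^Y => x^M^Y   [Y → M]
x^M^Y => x^x^Y   [M → x]
x^x^Y => x^x^M   [Y → M]
x^x^M => x^x^x   [M → x]

E => E^Y => E^Y^Y => Y^Y^Y => M^Y^Y => x^Y^Y => x^M^Y => x^x^Y => x^x^M => x^x^x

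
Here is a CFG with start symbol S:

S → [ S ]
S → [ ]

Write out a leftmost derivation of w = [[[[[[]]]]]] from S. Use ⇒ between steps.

S ⇒ [S] ⇒ [[S]] ⇒ [[[S]]] ⇒ [[[[S]]]] ⇒ [[[[[S]]]]] ⇒ [[[[[[]]]]]]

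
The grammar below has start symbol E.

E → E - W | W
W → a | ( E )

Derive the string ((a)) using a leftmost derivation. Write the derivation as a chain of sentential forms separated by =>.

E=>W=>(E)=>(W)=>((E))=>((W))=>((a))

E => W   [E → W]
W => (E)   [W → ( E )]
(E) => (W)   [E → W]
(W) => ((E))   [W → ( E )]
((E)) => ((W))   [E → W]
((W)) => ((a))   [W → a]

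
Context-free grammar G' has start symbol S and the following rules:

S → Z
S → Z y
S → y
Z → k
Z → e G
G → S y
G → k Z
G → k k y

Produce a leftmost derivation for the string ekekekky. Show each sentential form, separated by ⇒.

S ⇒ Zy ⇒ eGy ⇒ ekZy ⇒ ekeGy ⇒ ekekZy ⇒ ekekeGy ⇒ ekekekZy ⇒ ekekekky

S ⇒ Zy   [S → Z y]
Zy ⇒ eGy   [Z → e G]
eGy ⇒ ekZy   [G → k Z]
ekZy ⇒ ekeGy   [Z → e G]
ekeGy ⇒ ekekZy   [G → k Z]
ekekZy ⇒ ekekeGy   [Z → e G]
ekekeGy ⇒ ekekekZy   [G → k Z]
ekekekZy ⇒ ekekekky   [Z → k]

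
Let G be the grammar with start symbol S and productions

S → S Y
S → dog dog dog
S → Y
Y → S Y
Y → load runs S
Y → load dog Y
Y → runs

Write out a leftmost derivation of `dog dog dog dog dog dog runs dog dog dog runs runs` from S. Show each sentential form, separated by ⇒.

S ⇒ Y ⇒ S Y ⇒ dog dog dog Y ⇒ dog dog dog S Y ⇒ dog dog dog S Y Y ⇒ dog dog dog S Y Y Y ⇒ dog dog dog dog dog dog Y Y Y ⇒ dog dog dog dog dog dog runs Y Y ⇒ dog dog dog dog dog dog runs S Y Y ⇒ dog dog dog dog dog dog runs dog dog dog Y Y ⇒ dog dog dog dog dog dog runs dog dog dog runs Y ⇒ dog dog dog dog dog dog runs dog dog dog runs runs

S ⇒ Y   [S → Y]
Y ⇒ S Y   [Y → S Y]
S Y ⇒ dog dog dog Y   [S → dog dog dog]
dog dog dog Y ⇒ dog dog dog S Y   [Y → S Y]
dog dog dog S Y ⇒ dog dog dog S Y Y   [S → S Y]
dog dog dog S Y Y ⇒ dog dog dog S Y Y Y   [S → S Y]
dog dog dog S Y Y Y ⇒ dog dog dog dog dog dog Y Y Y   [S → dog dog dog]
dog dog dog dog dog dog Y Y Y ⇒ dog dog dog dog dog dog runs Y Y   [Y → runs]
dog dog dog dog dog dog runs Y Y ⇒ dog dog dog dog dog dog runs S Y Y   [Y → S Y]
dog dog dog dog dog dog runs S Y Y ⇒ dog dog dog dog dog dog runs dog dog dog Y Y   [S → dog dog dog]
dog dog dog dog dog dog runs dog dog dog Y Y ⇒ dog dog dog dog dog dog runs dog dog dog runs Y   [Y → runs]
dog dog dog dog dog dog runs dog dog dog runs Y ⇒ dog dog dog dog dog dog runs dog dog dog runs runs   [Y → runs]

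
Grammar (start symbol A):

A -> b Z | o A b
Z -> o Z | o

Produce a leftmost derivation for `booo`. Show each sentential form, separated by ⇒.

A⇒bZ⇒boZ⇒booZ⇒booo

A ⇒ bZ   [A -> b Z]
bZ ⇒ boZ   [Z -> o Z]
boZ ⇒ booZ   [Z -> o Z]
booZ ⇒ booo   [Z -> o]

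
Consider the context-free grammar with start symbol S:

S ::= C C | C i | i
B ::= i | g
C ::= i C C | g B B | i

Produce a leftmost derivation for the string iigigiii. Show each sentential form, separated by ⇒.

S ⇒ Ci ⇒ iCCi ⇒ iiCCCi ⇒ iigBBCCi ⇒ iigiBCCi ⇒ iigigCCi ⇒ iigigiCi ⇒ iigigiii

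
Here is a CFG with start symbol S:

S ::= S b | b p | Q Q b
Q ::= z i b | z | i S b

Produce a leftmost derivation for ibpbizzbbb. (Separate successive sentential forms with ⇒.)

S ⇒ QQb ⇒ iSbQb ⇒ ibpbQb ⇒ ibpbiSbb ⇒ ibpbiQQbbb ⇒ ibpbizQbbb ⇒ ibpbizzbbb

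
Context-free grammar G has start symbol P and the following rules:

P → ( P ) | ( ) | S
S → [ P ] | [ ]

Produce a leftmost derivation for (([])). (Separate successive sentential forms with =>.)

P => (P) => ((P)) => ((S)) => (([]))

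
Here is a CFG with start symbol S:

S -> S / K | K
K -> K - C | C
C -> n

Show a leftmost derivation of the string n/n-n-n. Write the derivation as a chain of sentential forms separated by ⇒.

S ⇒ S/K ⇒ K/K ⇒ C/K ⇒ n/K ⇒ n/K-C ⇒ n/K-C-C ⇒ n/C-C-C ⇒ n/n-C-C ⇒ n/n-n-C ⇒ n/n-n-n

S ⇒ S/K   [S -> S / K]
S/K ⇒ K/K   [S -> K]
K/K ⇒ C/K   [K -> C]
C/K ⇒ n/K   [C -> n]
n/K ⇒ n/K-C   [K -> K - C]
n/K-C ⇒ n/K-C-C   [K -> K - C]
n/K-C-C ⇒ n/C-C-C   [K -> C]
n/C-C-C ⇒ n/n-C-C   [C -> n]
n/n-C-C ⇒ n/n-n-C   [C -> n]
n/n-n-C ⇒ n/n-n-n   [C -> n]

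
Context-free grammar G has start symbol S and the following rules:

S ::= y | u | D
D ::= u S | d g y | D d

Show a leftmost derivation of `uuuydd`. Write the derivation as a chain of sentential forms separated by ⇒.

S ⇒ D ⇒ Dd ⇒ uSd ⇒ uDd ⇒ uuSd ⇒ uuDd ⇒ uuDdd ⇒ uuuSdd ⇒ uuuydd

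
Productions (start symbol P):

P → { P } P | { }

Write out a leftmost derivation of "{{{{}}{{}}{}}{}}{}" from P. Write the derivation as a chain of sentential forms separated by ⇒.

P ⇒ {P}P ⇒ {{P}P}P ⇒ {{{P}P}P}P ⇒ {{{{}}P}P}P ⇒ {{{{}}{P}P}P}P ⇒ {{{{}}{{}}P}P}P ⇒ {{{{}}{{}}{}}P}P ⇒ {{{{}}{{}}{}}{}}P ⇒ {{{{}}{{}}{}}{}}{}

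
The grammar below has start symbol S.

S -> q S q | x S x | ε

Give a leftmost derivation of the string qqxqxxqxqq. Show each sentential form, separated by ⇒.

S ⇒ qSq   [S -> q S q]
qSq ⇒ qqSqq   [S -> q S q]
qqSqq ⇒ qqxSxqq   [S -> x S x]
qqxSxqq ⇒ qqxqSqxqq   [S -> q S q]
qqxqSqxqq ⇒ qqxqxSxqxqq   [S -> x S x]
qqxqxSxqxqq ⇒ qqxqxxqxqq   [S -> ε]

S ⇒ qSq ⇒ qqSqq ⇒ qqxSxqq ⇒ qqxqSqxqq ⇒ qqxqxSxqxqq ⇒ qqxqxxqxqq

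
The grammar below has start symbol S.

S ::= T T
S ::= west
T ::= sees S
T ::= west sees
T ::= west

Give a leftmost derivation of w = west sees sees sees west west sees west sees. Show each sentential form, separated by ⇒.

S ⇒ T T ⇒ west T ⇒ west sees S ⇒ west sees T T ⇒ west sees sees S T ⇒ west sees sees T T T ⇒ west sees sees sees S T T ⇒ west sees sees sees west T T ⇒ west sees sees sees west west sees T ⇒ west sees sees sees west west sees west sees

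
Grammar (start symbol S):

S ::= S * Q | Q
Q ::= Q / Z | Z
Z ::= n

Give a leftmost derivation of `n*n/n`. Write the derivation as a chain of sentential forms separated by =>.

S => S*Q   [S ::= S * Q]
S*Q => Q*Q   [S ::= Q]
Q*Q => Z*Q   [Q ::= Z]
Z*Q => n*Q   [Z ::= n]
n*Q => n*Q/Z   [Q ::= Q / Z]
n*Q/Z => n*Z/Z   [Q ::= Z]
n*Z/Z => n*n/Z   [Z ::= n]
n*n/Z => n*n/n   [Z ::= n]

S=>S*Q=>Q*Q=>Z*Q=>n*Q=>n*Q/Z=>n*Z/Z=>n*n/Z=>n*n/n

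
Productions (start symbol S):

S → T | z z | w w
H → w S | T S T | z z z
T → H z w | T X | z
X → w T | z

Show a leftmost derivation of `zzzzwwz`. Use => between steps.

S => T   [S → T]
T => TX   [T → T X]
TX => HzwX   [T → H z w]
HzwX => zzzzwX   [H → z z z]
zzzzwX => zzzzwwT   [X → w T]
zzzzwwT => zzzzwwz   [T → z]

S=>T=>TX=>HzwX=>zzzzwX=>zzzzwwT=>zzzzwwz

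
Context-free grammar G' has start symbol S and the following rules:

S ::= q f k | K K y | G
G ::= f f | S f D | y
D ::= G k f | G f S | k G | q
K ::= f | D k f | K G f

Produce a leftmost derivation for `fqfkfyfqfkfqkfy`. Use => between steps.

S => KKy   [S ::= K K y]
KKy => KGfKy   [K ::= K G f]
KGfKy => fGfKy   [K ::= f]
fGfKy => fSfDfKy   [G ::= S f D]
fSfDfKy => fqfkfDfKy   [S ::= q f k]
fqfkfDfKy => fqfkfGfSfKy   [D ::= G f S]
fqfkfGfSfKy => fqfkfyfSfKy   [G ::= y]
fqfkfyfSfKy => fqfkfyfqfkfKy   [S ::= q f k]
fqfkfyfqfkfKy => fqfkfyfqfkfDkfy   [K ::= D k f]
fqfkfyfqfkfDkfy => fqfkfyfqfkfqkfy   [D ::= q]

S => KKy => KGfKy => fGfKy => fSfDfKy => fqfkfDfKy => fqfkfGfSfKy => fqfkfyfSfKy => fqfkfyfqfkfKy => fqfkfyfqfkfDkfy => fqfkfyfqfkfqkfy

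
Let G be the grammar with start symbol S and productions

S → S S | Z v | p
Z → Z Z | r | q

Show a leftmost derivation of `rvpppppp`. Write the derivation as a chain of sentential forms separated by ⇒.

S ⇒ SS   [S → S S]
SS ⇒ ZvS   [S → Z v]
ZvS ⇒ rvS   [Z → r]
rvS ⇒ rvSS   [S → S S]
rvSS ⇒ rvSSS   [S → S S]
rvSSS ⇒ rvpSS   [S → p]
rvpSS ⇒ rvpSSS   [S → S S]
rvpSSS ⇒ rvpSSSS   [S → S S]
rvpSSSS ⇒ rvpSSSSS   [S → S S]
rvpSSSSS ⇒ rvppSSSS   [S → p]
rvppSSSS ⇒ rvpppSSS   [S → p]
rvpppSSS ⇒ rvppppSS   [S → p]
rvppppSS ⇒ rvpppppS   [S → p]
rvpppppS ⇒ rvpppppp   [S → p]

S⇒SS⇒ZvS⇒rvS⇒rvSS⇒rvSSS⇒rvpSS⇒rvpSSS⇒rvpSSSS⇒rvpSSSSS⇒rvppSSSS⇒rvpppSSS⇒rvppppSS⇒rvpppppS⇒rvpppppp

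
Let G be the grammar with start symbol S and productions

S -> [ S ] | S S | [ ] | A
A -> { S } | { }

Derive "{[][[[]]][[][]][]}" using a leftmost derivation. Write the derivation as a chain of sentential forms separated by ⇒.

S ⇒ A ⇒ {S} ⇒ {SS} ⇒ {SSS} ⇒ {SSSS} ⇒ {[]SSS} ⇒ {[][S]SS} ⇒ {[][[S]]SS} ⇒ {[][[[]]]SS} ⇒ {[][[[]]][S]S} ⇒ {[][[[]]][SS]S} ⇒ {[][[[]]][[]S]S} ⇒ {[][[[]]][[][]]S} ⇒ {[][[[]]][[][]][]}

S ⇒ A   [S -> A]
A ⇒ {S}   [A -> { S }]
{S} ⇒ {SS}   [S -> S S]
{SS} ⇒ {SSS}   [S -> S S]
{SSS} ⇒ {SSSS}   [S -> S S]
{SSSS} ⇒ {[]SSS}   [S -> [ ]]
{[]SSS} ⇒ {[][S]SS}   [S -> [ S ]]
{[][S]SS} ⇒ {[][[S]]SS}   [S -> [ S ]]
{[][[S]]SS} ⇒ {[][[[]]]SS}   [S -> [ ]]
{[][[[]]]SS} ⇒ {[][[[]]][S]S}   [S -> [ S ]]
{[][[[]]][S]S} ⇒ {[][[[]]][SS]S}   [S -> S S]
{[][[[]]][SS]S} ⇒ {[][[[]]][[]S]S}   [S -> [ ]]
{[][[[]]][[]S]S} ⇒ {[][[[]]][[][]]S}   [S -> [ ]]
{[][[[]]][[][]]S} ⇒ {[][[[]]][[][]][]}   [S -> [ ]]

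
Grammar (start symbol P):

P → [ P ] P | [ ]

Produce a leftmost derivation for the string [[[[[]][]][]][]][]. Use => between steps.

P => [P]P => [[P]P]P => [[[P]P]P]P => [[[[P]P]P]P]P => [[[[[]]P]P]P]P => [[[[[]][]]P]P]P => [[[[[]][]][]]P]P => [[[[[]][]][]][]]P => [[[[[]][]][]][]][]

P => [P]P   [P → [ P ] P]
[P]P => [[P]P]P   [P → [ P ] P]
[[P]P]P => [[[P]P]P]P   [P → [ P ] P]
[[[P]P]P]P => [[[[P]P]P]P]P   [P → [ P ] P]
[[[[P]P]P]P]P => [[[[[]]P]P]P]P   [P → [ ]]
[[[[[]]P]P]P]P => [[[[[]][]]P]P]P   [P → [ ]]
[[[[[]][]]P]P]P => [[[[[]][]][]]P]P   [P → [ ]]
[[[[[]][]][]]P]P => [[[[[]][]][]][]]P   [P → [ ]]
[[[[[]][]][]][]]P => [[[[[]][]][]][]][]   [P → [ ]]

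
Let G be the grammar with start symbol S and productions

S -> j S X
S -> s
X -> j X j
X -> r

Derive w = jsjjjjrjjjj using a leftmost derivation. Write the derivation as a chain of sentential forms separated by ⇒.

S ⇒ jSX ⇒ jsX ⇒ jsjXj ⇒ jsjjXjj ⇒ jsjjjXjjj ⇒ jsjjjjXjjjj ⇒ jsjjjjrjjjj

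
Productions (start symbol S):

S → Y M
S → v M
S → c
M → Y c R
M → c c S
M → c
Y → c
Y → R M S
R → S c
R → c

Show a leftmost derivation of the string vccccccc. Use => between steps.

S=>vM=>vYcR=>vRMScR=>vScMScR=>vYMcMScR=>vcMcMScR=>vcccMScR=>vccccScR=>vccccccR=>vccccccc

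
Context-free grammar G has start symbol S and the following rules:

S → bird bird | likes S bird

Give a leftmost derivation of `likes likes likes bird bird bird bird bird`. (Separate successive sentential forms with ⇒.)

S ⇒ likes S bird   [S → likes S bird]
likes S bird ⇒ likes likes S bird bird   [S → likes S bird]
likes likes S bird bird ⇒ likes likes likes S bird bird bird   [S → likes S bird]
likes likes likes S bird bird bird ⇒ likes likes likes bird bird bird bird bird   [S → bird bird]

S ⇒ likes S bird ⇒ likes likes S bird bird ⇒ likes likes likes S bird bird bird ⇒ likes likes likes bird bird bird bird bird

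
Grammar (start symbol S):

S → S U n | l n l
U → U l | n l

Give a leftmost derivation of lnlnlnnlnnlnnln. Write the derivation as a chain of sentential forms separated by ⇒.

S ⇒ SUn   [S → S U n]
SUn ⇒ SUnUn   [S → S U n]
SUnUn ⇒ SUnUnUn   [S → S U n]
SUnUnUn ⇒ SUnUnUnUn   [S → S U n]
SUnUnUnUn ⇒ lnlUnUnUnUn   [S → l n l]
lnlUnUnUnUn ⇒ lnlnlnUnUnUn   [U → n l]
lnlnlnUnUnUn ⇒ lnlnlnnlnUnUn   [U → n l]
lnlnlnnlnUnUn ⇒ lnlnlnnlnnlnUn   [U → n l]
lnlnlnnlnnlnUn ⇒ lnlnlnnlnnlnnln   [U → n l]

S⇒SUn⇒SUnUn⇒SUnUnUn⇒SUnUnUnUn⇒lnlUnUnUnUn⇒lnlnlnUnUnUn⇒lnlnlnnlnUnUn⇒lnlnlnnlnnlnUn⇒lnlnlnnlnnlnnln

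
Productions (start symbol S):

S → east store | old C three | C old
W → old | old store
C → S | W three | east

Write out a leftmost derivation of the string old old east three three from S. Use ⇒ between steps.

S ⇒ old C three ⇒ old S three ⇒ old old C three three ⇒ old old east three three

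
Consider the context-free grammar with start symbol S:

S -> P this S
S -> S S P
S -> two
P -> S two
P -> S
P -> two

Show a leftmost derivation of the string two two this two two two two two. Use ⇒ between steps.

S ⇒ S S P ⇒ S S P S P ⇒ P this S S P S P ⇒ S two this S S P S P ⇒ two two this S S P S P ⇒ two two this two S P S P ⇒ two two this two two P S P ⇒ two two this two two two S P ⇒ two two this two two two two P ⇒ two two this two two two two two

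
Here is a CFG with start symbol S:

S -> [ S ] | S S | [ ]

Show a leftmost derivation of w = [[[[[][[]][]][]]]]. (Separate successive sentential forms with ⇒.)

S ⇒ [S]   [S -> [ S ]]
[S] ⇒ [[S]]   [S -> [ S ]]
[[S]] ⇒ [[[S]]]   [S -> [ S ]]
[[[S]]] ⇒ [[[SS]]]   [S -> S S]
[[[SS]]] ⇒ [[[[S]S]]]   [S -> [ S ]]
[[[[S]S]]] ⇒ [[[[SS]S]]]   [S -> S S]
[[[[SS]S]]] ⇒ [[[[SSS]S]]]   [S -> S S]
[[[[SSS]S]]] ⇒ [[[[[]SS]S]]]   [S -> [ ]]
[[[[[]SS]S]]] ⇒ [[[[[][S]S]S]]]   [S -> [ S ]]
[[[[[][S]S]S]]] ⇒ [[[[[][[]]S]S]]]   [S -> [ ]]
[[[[[][[]]S]S]]] ⇒ [[[[[][[]][]]S]]]   [S -> [ ]]
[[[[[][[]][]]S]]] ⇒ [[[[[][[]][]][]]]]   [S -> [ ]]

S⇒[S]⇒[[S]]⇒[[[S]]]⇒[[[SS]]]⇒[[[[S]S]]]⇒[[[[SS]S]]]⇒[[[[SSS]S]]]⇒[[[[[]SS]S]]]⇒[[[[[][S]S]S]]]⇒[[[[[][[]]S]S]]]⇒[[[[[][[]][]]S]]]⇒[[[[[][[]][]][]]]]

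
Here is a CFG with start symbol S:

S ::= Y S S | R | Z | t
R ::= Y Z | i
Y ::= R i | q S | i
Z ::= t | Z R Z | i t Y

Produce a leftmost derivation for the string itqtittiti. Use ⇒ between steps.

S⇒Z⇒itY⇒itRi⇒itYZi⇒itRiZi⇒itYZiZi⇒itqSZiZi⇒itqZZiZi⇒itqZRZZiZi⇒itqtRZZiZi⇒itqtiZZiZi⇒itqtitZiZi⇒itqtittiZi⇒itqtittiti

S ⇒ Z   [S ::= Z]
Z ⇒ itY   [Z ::= i t Y]
itY ⇒ itRi   [Y ::= R i]
itRi ⇒ itYZi   [R ::= Y Z]
itYZi ⇒ itRiZi   [Y ::= R i]
itRiZi ⇒ itYZiZi   [R ::= Y Z]
itYZiZi ⇒ itqSZiZi   [Y ::= q S]
itqSZiZi ⇒ itqZZiZi   [S ::= Z]
itqZZiZi ⇒ itqZRZZiZi   [Z ::= Z R Z]
itqZRZZiZi ⇒ itqtRZZiZi   [Z ::= t]
itqtRZZiZi ⇒ itqtiZZiZi   [R ::= i]
itqtiZZiZi ⇒ itqtitZiZi   [Z ::= t]
itqtitZiZi ⇒ itqtittiZi   [Z ::= t]
itqtittiZi ⇒ itqtittiti   [Z ::= t]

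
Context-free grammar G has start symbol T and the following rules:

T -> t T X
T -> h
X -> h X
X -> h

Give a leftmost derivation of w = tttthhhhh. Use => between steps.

T => tTX   [T -> t T X]
tTX => ttTXX   [T -> t T X]
ttTXX => tttTXXX   [T -> t T X]
tttTXXX => ttttTXXXX   [T -> t T X]
ttttTXXXX => tttthXXXX   [T -> h]
tttthXXXX => tttthhXXX   [X -> h]
tttthhXXX => tttthhhXX   [X -> h]
tttthhhXX => tttthhhhX   [X -> h]
tttthhhhX => tttthhhhh   [X -> h]

T => tTX => ttTXX => tttTXXX => ttttTXXXX => tttthXXXX => tttthhXXX => tttthhhXX => tttthhhhX => tttthhhhh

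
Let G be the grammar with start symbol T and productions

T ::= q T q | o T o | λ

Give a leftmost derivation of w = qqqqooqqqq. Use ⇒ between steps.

T ⇒ qTq ⇒ qqTqq ⇒ qqqTqqq ⇒ qqqqTqqqq ⇒ qqqqoToqqqq ⇒ qqqqooqqqq

T ⇒ qTq   [T ::= q T q]
qTq ⇒ qqTqq   [T ::= q T q]
qqTqq ⇒ qqqTqqq   [T ::= q T q]
qqqTqqq ⇒ qqqqTqqqq   [T ::= q T q]
qqqqTqqqq ⇒ qqqqoToqqqq   [T ::= o T o]
qqqqoToqqqq ⇒ qqqqooqqqq   [T ::= λ]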